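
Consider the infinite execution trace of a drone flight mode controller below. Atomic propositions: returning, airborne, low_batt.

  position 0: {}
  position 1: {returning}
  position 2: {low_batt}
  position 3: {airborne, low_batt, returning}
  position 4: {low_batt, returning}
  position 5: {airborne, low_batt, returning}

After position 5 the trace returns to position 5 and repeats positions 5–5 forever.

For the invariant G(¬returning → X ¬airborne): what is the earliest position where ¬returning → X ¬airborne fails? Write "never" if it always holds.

2

Check ¬returning → X ¬airborne at each position in order: 0 ✓, 1 ✓.
At position 2 the labels are {low_batt} and the next position 3 has {airborne, low_batt, returning}, so ¬returning → X ¬airborne is false there. This is the first violation.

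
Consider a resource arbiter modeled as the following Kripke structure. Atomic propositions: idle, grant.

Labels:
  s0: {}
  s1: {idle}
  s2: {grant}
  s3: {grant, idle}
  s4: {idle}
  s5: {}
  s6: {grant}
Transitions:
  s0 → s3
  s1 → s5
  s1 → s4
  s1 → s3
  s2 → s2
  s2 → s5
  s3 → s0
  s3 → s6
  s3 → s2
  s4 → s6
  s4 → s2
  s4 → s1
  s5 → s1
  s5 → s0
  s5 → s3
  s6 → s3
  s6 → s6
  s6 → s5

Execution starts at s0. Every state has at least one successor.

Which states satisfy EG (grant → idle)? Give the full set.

{s0, s1, s3, s4, s5}

States satisfying grant → idle: {s0, s1, s3, s4, s5}.
States satisfying EG (grant → idle): {s0, s1, s3, s4, s5}.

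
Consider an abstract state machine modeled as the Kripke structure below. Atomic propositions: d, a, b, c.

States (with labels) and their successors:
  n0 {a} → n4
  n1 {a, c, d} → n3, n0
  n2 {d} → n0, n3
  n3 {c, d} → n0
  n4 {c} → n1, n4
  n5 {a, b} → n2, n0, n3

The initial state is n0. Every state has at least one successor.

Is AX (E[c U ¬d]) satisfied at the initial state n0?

States satisfying E[c U ¬d]: {n0, n1, n3, n4, n5}.
States satisfying AX (E[c U ¬d]): {n0, n1, n2, n3, n4}.
n0 ∈ Sat(AX (E[c U ¬d])).

Yes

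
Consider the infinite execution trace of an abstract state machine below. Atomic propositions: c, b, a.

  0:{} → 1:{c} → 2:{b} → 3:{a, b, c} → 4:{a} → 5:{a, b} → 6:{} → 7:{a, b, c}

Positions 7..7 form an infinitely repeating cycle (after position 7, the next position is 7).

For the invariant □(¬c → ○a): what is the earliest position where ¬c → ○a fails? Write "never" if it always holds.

0

At position 0 the labels are {} and the next position 1 has {c}, so ¬c → ○a is false there. This is the first violation.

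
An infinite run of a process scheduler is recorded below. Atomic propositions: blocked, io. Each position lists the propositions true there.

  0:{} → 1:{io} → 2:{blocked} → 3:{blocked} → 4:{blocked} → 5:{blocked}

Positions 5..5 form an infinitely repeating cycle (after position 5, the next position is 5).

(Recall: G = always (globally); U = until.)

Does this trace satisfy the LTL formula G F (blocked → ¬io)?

Yes

F (blocked → ¬io) holds at every position 0..5, and those are all positions ever visited, so G F (blocked → ¬io) holds.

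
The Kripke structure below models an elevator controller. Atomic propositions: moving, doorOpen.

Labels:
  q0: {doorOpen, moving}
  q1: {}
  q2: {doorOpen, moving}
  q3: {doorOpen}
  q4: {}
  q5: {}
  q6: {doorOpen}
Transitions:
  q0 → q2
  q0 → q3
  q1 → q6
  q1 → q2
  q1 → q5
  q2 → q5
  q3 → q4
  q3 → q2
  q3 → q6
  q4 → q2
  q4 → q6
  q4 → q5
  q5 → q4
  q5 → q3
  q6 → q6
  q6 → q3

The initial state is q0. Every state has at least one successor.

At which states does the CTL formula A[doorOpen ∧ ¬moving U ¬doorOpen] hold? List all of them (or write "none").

{q1, q4, q5}

States satisfying doorOpen ∧ ¬moving: {q3, q6}.
States satisfying ¬doorOpen: {q1, q4, q5}.
States satisfying A[doorOpen ∧ ¬moving U ¬doorOpen]: {q1, q4, q5}.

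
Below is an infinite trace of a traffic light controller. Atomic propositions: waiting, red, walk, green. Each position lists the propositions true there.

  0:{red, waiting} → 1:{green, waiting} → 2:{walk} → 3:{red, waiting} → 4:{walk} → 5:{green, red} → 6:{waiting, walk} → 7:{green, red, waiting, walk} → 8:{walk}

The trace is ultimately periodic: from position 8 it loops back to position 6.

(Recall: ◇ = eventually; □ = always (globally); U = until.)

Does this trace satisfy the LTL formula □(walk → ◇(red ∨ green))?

walk → ◇(red ∨ green) holds at every position 0..8, and those are all positions ever visited, so □(walk → ◇(red ∨ green)) holds.
Positions where walk holds: 2, 4, 6, 7, 8.
Check ◇(red ∨ green) at each: 2→ok, 4→ok, 6→ok, 7→ok, 8→ok.

Holds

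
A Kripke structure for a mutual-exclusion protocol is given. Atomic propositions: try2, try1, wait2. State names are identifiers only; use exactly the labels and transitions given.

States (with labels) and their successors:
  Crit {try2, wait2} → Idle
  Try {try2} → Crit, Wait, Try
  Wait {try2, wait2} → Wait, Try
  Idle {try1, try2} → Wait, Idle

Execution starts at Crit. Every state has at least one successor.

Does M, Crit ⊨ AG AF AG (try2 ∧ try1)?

Does not hold

States satisfying AF AG (try2 ∧ try1): ∅.
States satisfying AG AF AG (try2 ∧ try1): ∅.
Crit is reachable from Crit and violates AF AG (try2 ∧ try1), so AG fails at Crit.
Crit ∉ Sat(AG AF AG (try2 ∧ try1)).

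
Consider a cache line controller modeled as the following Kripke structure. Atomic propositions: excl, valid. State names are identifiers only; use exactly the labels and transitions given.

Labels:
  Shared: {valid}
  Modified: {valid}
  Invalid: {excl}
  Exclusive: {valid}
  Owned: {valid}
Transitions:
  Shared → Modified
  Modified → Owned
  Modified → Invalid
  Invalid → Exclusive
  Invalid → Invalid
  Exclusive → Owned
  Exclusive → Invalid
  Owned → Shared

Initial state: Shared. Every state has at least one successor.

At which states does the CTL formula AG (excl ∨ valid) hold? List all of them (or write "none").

States satisfying excl ∨ valid: {Shared, Modified, Invalid, Exclusive, Owned}.
States satisfying AG (excl ∨ valid): {Shared, Modified, Invalid, Exclusive, Owned}.

{Shared, Modified, Invalid, Exclusive, Owned}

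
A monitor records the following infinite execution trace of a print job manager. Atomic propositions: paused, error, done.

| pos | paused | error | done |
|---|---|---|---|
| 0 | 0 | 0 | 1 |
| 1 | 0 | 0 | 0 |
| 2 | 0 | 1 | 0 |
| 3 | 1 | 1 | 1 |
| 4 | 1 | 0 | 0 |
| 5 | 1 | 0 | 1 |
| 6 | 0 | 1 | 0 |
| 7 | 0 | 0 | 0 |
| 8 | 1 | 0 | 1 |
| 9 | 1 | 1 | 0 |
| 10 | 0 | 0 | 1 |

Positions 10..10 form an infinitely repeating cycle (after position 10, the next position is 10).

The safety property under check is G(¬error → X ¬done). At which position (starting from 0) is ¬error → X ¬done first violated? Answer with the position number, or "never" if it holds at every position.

Check ¬error → X ¬done at each position in order: 0 ✓, 1 ✓, 2 ✓, 3 ✓.
At position 4 the labels are {paused} and the next position 5 has {done, paused}, so ¬error → X ¬done is false there. This is the first violation.

4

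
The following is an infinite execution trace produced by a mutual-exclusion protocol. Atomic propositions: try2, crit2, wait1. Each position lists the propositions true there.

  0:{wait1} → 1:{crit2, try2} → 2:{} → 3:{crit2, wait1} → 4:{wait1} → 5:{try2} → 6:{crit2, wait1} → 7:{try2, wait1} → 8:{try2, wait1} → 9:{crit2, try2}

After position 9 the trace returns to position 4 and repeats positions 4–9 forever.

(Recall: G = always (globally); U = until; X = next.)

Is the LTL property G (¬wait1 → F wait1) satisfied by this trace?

¬wait1 → F wait1 holds at every position 0..9, and those are all positions ever visited, so G (¬wait1 → F wait1) holds.
Positions where ¬wait1 holds: 1, 2, 5, 9.
Check F wait1 at each: 1→ok, 2→ok, 5→ok, 9→ok.

Satisfied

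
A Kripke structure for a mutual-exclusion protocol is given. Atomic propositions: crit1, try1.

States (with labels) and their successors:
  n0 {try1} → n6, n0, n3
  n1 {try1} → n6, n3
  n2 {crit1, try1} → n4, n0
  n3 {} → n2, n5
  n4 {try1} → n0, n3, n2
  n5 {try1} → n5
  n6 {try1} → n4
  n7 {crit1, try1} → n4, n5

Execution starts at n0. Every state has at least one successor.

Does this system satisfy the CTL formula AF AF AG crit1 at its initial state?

No

States satisfying AF AG crit1: ∅.
States satisfying AF AF AG crit1: ∅.
There is a path from n0 along which AF AG crit1 never holds.
n0 ∉ Sat(AF AF AG crit1).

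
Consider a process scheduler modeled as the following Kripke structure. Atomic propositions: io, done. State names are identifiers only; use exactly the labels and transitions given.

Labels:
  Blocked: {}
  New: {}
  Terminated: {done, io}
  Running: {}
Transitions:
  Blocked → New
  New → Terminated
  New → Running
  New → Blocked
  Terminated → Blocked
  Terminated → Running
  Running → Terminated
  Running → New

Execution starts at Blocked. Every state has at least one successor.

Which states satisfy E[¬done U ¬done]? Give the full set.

States satisfying ¬done: {Blocked, New, Running}.
States satisfying E[¬done U ¬done]: {Blocked, New, Running}.

{Blocked, New, Running}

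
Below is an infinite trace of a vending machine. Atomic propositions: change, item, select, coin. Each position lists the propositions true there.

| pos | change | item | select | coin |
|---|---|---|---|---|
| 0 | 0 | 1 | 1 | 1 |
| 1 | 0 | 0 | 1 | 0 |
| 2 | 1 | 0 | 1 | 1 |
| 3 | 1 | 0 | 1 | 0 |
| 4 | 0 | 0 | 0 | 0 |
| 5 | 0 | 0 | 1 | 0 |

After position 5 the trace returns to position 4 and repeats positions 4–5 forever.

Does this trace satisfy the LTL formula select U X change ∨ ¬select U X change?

Walking from position 0: X change first holds at position 1, and select holds at every earlier position along the way, so select U X change holds.
Walking from position 0: at position 0, X change has not yet held and ¬select fails, so ¬select U X change is false.
At position 0: select U X change is true; ¬select U X change is false; so select U X change ∨ ¬select U X change is true.

Holds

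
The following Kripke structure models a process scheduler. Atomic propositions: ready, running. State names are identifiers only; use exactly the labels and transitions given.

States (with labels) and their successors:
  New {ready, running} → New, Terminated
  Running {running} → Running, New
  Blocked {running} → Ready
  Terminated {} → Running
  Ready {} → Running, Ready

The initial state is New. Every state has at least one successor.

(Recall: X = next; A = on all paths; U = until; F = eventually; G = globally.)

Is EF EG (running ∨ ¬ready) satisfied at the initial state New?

Satisfied

States satisfying EG (running ∨ ¬ready): {New, Running, Blocked, Terminated, Ready}.
States satisfying EF EG (running ∨ ¬ready): {New, Running, Blocked, Terminated, Ready}.
Some path from New reaches a state where EG (running ∨ ¬ready) holds.
New ∈ Sat(EF EG (running ∨ ¬ready)).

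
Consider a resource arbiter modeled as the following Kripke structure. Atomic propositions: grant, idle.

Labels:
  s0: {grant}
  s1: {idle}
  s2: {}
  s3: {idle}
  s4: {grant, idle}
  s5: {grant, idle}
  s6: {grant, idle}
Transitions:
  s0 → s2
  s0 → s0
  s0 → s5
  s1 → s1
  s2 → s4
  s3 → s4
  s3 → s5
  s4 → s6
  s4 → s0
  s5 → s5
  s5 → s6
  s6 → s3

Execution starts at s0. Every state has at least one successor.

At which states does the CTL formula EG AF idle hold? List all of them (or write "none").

{s1, s2, s3, s4, s5, s6}

States satisfying AF idle: {s1, s2, s3, s4, s5, s6}.
States satisfying EG AF idle: {s1, s2, s3, s4, s5, s6}.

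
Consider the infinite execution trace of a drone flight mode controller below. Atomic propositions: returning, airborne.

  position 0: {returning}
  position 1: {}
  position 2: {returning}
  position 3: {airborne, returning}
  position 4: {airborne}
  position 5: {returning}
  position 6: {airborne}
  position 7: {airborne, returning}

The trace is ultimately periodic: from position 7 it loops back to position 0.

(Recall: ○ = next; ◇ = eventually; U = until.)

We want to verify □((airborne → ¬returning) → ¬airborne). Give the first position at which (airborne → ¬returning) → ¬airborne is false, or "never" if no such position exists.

4

Check (airborne → ¬returning) → ¬airborne at each position in order: 0 ✓, 1 ✓, 2 ✓, 3 ✓.
At position 4 the labels are {airborne}, so (airborne → ¬returning) → ¬airborne is false there. This is the first violation.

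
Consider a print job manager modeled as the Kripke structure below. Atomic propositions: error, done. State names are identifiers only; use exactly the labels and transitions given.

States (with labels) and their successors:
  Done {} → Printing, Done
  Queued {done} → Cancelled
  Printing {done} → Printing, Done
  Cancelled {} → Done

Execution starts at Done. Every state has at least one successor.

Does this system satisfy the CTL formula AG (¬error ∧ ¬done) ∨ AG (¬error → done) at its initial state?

Does not hold

States satisfying ¬error ∧ ¬done: {Done, Cancelled}.
States satisfying AG (¬error ∧ ¬done): ∅.
States satisfying ¬error → done: {Queued, Printing}.
States satisfying AG (¬error → done): ∅.
States satisfying AG (¬error ∧ ¬done) ∨ AG (¬error → done): ∅.
Done ∉ Sat(AG (¬error ∧ ¬done) ∨ AG (¬error → done)).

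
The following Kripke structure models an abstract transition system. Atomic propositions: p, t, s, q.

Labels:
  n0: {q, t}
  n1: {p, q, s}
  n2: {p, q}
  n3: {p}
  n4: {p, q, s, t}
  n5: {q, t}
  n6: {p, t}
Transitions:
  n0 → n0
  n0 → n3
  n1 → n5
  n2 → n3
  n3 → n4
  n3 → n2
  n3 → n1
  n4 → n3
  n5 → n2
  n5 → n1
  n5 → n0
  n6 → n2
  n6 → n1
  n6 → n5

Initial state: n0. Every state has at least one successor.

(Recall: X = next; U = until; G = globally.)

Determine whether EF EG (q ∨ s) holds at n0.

States satisfying EG (q ∨ s): {n0, n1, n5}.
States satisfying EF EG (q ∨ s): {n0, n1, n2, n3, n4, n5, n6}.
Some path from n0 reaches a state where EG (q ∨ s) holds.
n0 ∈ Sat(EF EG (q ∨ s)).

Yes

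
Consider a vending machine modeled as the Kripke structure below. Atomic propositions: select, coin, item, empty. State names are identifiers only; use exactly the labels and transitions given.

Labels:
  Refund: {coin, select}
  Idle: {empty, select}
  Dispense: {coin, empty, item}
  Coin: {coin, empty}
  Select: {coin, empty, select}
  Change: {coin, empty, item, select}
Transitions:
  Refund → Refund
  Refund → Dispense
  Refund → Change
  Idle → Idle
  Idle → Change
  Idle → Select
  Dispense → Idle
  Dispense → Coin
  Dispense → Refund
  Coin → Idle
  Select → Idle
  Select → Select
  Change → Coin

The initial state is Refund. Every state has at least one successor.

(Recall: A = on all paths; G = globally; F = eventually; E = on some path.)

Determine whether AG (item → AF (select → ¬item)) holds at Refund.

Yes

States satisfying item → AF (select → ¬item): {Refund, Idle, Dispense, Coin, Select, Change}.
States satisfying AG (item → AF (select → ¬item)): {Refund, Idle, Dispense, Coin, Select, Change}.
Every state reachable from Refund satisfies item → AF (select → ¬item).
Refund ∈ Sat(AG (item → AF (select → ¬item))).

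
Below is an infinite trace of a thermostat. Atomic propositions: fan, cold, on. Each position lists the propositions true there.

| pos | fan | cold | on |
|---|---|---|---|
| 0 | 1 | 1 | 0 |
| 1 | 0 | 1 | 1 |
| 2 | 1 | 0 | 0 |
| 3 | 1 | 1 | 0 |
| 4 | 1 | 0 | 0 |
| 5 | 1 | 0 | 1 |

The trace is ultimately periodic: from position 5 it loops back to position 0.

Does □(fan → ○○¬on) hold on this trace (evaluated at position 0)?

No

fan → ○○¬on must hold at every position from 0 onward. It fails at position 3, so □(fan → ○○¬on) is false.
Positions where fan holds: 0, 2, 3, 4, 5.
Check ○○¬on at each: 0→ok, 2→ok, 3→fails, 4→ok, 5→fails.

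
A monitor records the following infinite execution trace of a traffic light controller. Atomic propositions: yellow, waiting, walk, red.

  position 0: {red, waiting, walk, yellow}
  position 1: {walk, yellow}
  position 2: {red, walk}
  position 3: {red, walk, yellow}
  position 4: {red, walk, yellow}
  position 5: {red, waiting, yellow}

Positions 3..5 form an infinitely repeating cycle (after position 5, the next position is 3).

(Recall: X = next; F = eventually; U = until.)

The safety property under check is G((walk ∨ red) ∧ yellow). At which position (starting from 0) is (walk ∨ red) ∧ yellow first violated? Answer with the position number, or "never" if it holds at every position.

2

Check (walk ∨ red) ∧ yellow at each position in order: 0 ✓, 1 ✓.
At position 2 the labels are {red, walk}, so (walk ∨ red) ∧ yellow is false there. This is the first violation.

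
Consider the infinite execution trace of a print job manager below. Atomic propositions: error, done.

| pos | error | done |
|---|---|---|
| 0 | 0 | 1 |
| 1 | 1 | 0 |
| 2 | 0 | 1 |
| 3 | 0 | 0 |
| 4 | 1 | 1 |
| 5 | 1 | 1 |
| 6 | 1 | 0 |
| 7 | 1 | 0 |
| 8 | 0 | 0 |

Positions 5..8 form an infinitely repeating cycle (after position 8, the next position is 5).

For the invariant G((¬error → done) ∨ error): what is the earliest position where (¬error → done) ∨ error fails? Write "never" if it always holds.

Check (¬error → done) ∨ error at each position in order: 0 ✓, 1 ✓, 2 ✓.
At position 3 the labels are {}, so (¬error → done) ∨ error is false there. This is the first violation.

3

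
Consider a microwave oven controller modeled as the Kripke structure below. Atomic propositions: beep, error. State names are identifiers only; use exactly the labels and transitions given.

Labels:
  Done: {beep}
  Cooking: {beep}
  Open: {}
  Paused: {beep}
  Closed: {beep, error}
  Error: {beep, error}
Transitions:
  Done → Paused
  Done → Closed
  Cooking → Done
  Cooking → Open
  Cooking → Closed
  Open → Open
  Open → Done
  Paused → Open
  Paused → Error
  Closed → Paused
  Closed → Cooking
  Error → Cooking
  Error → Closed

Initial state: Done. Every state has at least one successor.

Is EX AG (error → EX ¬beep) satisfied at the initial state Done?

Does not hold

States satisfying AG (error → EX ¬beep): ∅.
States satisfying EX AG (error → EX ¬beep): ∅.
No suitable path/successor from Done witnesses the formula.
Done ∉ Sat(EX AG (error → EX ¬beep)).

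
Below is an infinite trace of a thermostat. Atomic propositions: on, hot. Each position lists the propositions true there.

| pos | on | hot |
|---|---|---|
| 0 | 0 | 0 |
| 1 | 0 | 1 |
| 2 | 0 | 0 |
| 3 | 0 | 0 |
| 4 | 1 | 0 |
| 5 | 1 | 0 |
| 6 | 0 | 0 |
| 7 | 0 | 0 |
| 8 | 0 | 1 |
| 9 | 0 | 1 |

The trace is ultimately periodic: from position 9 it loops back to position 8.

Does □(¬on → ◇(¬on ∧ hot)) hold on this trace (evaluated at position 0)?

Holds

¬on → ◇(¬on ∧ hot) holds at every position 0..9, and those are all positions ever visited, so □(¬on → ◇(¬on ∧ hot)) holds.
Positions where ¬on holds: 0, 1, 2, 3, 6, 7, 8, 9.
Check ◇(¬on ∧ hot) at each: 0→ok, 1→ok, 2→ok, 3→ok, 6→ok, 7→ok, 8→ok, 9→ok.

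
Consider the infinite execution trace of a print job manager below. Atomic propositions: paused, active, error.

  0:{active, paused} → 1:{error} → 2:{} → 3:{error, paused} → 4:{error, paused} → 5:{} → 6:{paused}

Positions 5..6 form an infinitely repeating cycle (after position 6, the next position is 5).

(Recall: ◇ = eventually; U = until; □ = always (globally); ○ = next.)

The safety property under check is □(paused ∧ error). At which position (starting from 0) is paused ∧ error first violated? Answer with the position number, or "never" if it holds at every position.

0

At position 0 the labels are {active, paused}, so paused ∧ error is false there. This is the first violation.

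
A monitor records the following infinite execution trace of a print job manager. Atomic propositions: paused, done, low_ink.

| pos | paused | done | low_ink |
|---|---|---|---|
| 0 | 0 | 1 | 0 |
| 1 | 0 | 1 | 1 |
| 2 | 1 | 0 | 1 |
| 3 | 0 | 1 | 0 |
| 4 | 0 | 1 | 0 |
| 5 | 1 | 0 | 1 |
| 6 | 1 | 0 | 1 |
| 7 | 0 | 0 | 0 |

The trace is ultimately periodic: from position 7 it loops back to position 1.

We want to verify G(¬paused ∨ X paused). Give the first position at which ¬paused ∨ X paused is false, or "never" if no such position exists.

Check ¬paused ∨ X paused at each position in order: 0 ✓, 1 ✓.
At position 2 the labels are {low_ink, paused} and the next position 3 has {done}, so ¬paused ∨ X paused is false there. This is the first violation.

2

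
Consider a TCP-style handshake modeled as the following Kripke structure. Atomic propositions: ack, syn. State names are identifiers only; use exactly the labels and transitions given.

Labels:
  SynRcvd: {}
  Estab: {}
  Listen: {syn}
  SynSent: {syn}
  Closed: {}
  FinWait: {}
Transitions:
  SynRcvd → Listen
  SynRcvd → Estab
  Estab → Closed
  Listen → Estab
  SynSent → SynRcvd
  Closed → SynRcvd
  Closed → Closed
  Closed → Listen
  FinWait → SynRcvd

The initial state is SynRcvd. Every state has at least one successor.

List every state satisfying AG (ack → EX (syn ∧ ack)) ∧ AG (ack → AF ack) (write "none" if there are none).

States satisfying ack → EX (syn ∧ ack): {SynRcvd, Estab, Listen, SynSent, Closed, FinWait}.
States satisfying AG (ack → EX (syn ∧ ack)): {SynRcvd, Estab, Listen, SynSent, Closed, FinWait}.
States satisfying ack → AF ack: {SynRcvd, Estab, Listen, SynSent, Closed, FinWait}.
States satisfying AG (ack → AF ack): {SynRcvd, Estab, Listen, SynSent, Closed, FinWait}.
States satisfying AG (ack → EX (syn ∧ ack)) ∧ AG (ack → AF ack): {SynRcvd, Estab, Listen, SynSent, Closed, FinWait}.

{SynRcvd, Estab, Listen, SynSent, Closed, FinWait}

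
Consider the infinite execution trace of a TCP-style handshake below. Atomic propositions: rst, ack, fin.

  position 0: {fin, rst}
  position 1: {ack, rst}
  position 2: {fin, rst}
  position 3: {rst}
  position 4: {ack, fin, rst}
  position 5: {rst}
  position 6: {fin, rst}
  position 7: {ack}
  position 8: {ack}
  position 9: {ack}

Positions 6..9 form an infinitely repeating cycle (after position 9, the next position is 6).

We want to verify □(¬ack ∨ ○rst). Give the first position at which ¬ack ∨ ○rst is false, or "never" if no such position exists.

Check ¬ack ∨ ○rst at each position in order: 0 ✓, 1 ✓, 2 ✓, 3 ✓, 4 ✓, 5 ✓, 6 ✓.
At position 7 the labels are {ack} and the next position 8 has {ack}, so ¬ack ∨ ○rst is false there. This is the first violation.

7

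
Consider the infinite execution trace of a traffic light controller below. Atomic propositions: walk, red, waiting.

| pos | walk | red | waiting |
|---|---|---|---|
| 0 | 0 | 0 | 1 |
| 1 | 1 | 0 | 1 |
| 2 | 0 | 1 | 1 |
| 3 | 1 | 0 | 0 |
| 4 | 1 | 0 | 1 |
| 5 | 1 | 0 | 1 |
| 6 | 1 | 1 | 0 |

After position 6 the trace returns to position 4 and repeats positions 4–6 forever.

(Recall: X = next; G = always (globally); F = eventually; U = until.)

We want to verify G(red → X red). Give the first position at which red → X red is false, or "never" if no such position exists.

2

Check red → X red at each position in order: 0 ✓, 1 ✓.
At position 2 the labels are {red, waiting} and the next position 3 has {walk}, so red → X red is false there. This is the first violation.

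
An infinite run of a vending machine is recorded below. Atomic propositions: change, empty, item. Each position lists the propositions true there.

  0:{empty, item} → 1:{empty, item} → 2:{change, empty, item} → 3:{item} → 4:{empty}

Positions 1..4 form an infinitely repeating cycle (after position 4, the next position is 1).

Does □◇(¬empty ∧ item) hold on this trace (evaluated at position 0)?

◇(¬empty ∧ item) holds at every position 0..4, and those are all positions ever visited, so □◇(¬empty ∧ item) holds.

Satisfied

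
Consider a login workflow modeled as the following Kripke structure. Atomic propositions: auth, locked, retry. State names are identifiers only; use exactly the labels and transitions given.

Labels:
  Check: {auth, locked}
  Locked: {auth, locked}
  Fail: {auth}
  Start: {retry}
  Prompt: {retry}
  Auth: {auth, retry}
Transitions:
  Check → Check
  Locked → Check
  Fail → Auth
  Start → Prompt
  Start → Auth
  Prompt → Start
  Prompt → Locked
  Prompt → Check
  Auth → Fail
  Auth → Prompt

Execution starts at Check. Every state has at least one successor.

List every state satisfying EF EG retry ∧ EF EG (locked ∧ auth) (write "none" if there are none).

States satisfying EG retry: {Start, Prompt, Auth}.
States satisfying EF EG retry: {Fail, Start, Prompt, Auth}.
States satisfying EG (locked ∧ auth): {Check, Locked}.
States satisfying EF EG (locked ∧ auth): {Check, Locked, Fail, Start, Prompt, Auth}.
States satisfying EF EG retry ∧ EF EG (locked ∧ auth): {Fail, Start, Prompt, Auth}.

{Fail, Start, Prompt, Auth}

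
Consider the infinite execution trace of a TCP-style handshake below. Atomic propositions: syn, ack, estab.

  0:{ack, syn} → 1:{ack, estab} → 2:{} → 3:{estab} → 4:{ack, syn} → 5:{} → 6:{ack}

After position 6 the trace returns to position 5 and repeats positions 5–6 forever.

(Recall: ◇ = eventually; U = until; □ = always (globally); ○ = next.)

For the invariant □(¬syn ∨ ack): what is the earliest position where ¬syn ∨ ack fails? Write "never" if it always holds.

¬syn ∨ ack holds at every position 0..6, and those are all the positions the trace ever visits, so the invariant □(¬syn ∨ ack) is never violated.

never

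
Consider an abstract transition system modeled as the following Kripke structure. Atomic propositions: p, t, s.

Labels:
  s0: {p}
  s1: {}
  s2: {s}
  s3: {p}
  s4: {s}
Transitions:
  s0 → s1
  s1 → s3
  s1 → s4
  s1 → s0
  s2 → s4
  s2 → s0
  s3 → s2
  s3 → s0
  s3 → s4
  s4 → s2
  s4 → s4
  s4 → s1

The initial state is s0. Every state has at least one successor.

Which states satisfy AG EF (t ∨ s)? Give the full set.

States satisfying EF (t ∨ s): {s0, s1, s2, s3, s4}.
States satisfying AG EF (t ∨ s): {s0, s1, s2, s3, s4}.

{s0, s1, s2, s3, s4}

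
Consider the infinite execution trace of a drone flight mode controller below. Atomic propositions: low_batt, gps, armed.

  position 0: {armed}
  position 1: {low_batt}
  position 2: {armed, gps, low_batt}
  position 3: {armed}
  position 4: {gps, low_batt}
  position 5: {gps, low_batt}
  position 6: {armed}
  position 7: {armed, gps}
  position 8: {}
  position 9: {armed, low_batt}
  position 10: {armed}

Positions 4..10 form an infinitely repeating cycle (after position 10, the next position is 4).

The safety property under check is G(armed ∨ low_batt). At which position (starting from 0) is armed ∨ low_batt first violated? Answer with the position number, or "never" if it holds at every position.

8

Check armed ∨ low_batt at each position in order: 0 ✓, 1 ✓, 2 ✓, 3 ✓, 4 ✓, 5 ✓, 6 ✓, 7 ✓.
At position 8 the labels are {}, so armed ∨ low_batt is false there. This is the first violation.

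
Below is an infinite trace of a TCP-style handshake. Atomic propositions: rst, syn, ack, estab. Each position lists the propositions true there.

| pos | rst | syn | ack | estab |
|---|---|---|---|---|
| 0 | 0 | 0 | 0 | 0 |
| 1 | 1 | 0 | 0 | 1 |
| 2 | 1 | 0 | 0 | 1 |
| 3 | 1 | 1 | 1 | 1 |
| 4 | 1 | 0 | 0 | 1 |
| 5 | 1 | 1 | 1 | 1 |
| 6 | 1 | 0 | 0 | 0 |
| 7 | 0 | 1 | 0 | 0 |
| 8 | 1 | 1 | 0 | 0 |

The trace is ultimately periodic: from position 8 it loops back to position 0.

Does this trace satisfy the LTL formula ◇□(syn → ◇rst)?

Yes

□(syn → ◇rst) holds at position 0, which is reachable from 0, so ◇□(syn → ◇rst) holds.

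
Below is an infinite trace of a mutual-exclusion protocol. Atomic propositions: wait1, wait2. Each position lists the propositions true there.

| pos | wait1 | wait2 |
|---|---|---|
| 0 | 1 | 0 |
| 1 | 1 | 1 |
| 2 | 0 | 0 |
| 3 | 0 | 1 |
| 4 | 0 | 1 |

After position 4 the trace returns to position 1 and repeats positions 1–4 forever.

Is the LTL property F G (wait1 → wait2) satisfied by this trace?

G (wait1 → wait2) holds at position 1, which is reachable from 0, so F G (wait1 → wait2) holds.

Holds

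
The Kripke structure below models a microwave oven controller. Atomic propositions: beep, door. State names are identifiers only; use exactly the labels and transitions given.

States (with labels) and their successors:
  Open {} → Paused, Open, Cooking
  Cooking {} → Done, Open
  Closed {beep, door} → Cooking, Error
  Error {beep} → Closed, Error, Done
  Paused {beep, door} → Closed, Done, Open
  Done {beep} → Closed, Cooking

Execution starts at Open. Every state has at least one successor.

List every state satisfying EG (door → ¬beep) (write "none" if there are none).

{Open, Cooking, Error, Done}

States satisfying door → ¬beep: {Open, Cooking, Error, Done}.
States satisfying EG (door → ¬beep): {Open, Cooking, Error, Done}.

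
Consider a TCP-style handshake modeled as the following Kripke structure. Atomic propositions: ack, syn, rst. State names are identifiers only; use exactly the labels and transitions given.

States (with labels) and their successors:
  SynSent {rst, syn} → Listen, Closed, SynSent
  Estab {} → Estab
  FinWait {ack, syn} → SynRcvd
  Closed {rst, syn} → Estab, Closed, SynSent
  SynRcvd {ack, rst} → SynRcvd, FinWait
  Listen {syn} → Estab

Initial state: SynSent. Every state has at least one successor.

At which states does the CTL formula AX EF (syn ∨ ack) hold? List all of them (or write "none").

{SynSent, FinWait, SynRcvd}

States satisfying EF (syn ∨ ack): {SynSent, FinWait, Closed, SynRcvd, Listen}.
States satisfying AX EF (syn ∨ ack): {SynSent, FinWait, SynRcvd}.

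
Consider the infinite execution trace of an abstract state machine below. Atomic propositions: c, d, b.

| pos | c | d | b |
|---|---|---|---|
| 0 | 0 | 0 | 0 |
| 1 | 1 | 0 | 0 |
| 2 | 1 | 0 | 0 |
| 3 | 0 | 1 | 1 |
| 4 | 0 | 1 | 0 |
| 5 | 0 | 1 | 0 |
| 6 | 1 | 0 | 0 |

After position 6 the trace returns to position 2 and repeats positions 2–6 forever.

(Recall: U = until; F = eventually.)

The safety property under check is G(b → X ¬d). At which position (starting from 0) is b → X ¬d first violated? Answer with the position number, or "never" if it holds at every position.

3

Check b → X ¬d at each position in order: 0 ✓, 1 ✓, 2 ✓.
At position 3 the labels are {b, d} and the next position 4 has {d}, so b → X ¬d is false there. This is the first violation.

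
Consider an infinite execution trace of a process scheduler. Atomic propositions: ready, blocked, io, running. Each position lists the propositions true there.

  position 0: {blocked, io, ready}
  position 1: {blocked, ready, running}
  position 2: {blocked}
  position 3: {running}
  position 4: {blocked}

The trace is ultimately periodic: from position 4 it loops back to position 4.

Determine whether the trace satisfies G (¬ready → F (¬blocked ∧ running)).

No

¬ready → F (¬blocked ∧ running) must hold at every position from 0 onward. It fails at position 4, so G (¬ready → F (¬blocked ∧ running)) is false.
Positions where ¬ready holds: 2, 3, 4.
Check F (¬blocked ∧ running) at each: 2→ok, 3→ok, 4→fails.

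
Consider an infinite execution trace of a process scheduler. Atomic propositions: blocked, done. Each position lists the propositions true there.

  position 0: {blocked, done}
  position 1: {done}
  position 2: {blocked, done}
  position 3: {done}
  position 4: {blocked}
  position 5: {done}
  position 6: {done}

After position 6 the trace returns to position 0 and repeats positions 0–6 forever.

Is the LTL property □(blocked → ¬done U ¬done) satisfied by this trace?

Does not hold

blocked → ¬done U ¬done must hold at every position from 0 onward. It fails at position 0, so □(blocked → ¬done U ¬done) is false.
Positions where blocked holds: 0, 2, 4.
Check ¬done U ¬done at each: 0→fails, 2→fails, 4→ok.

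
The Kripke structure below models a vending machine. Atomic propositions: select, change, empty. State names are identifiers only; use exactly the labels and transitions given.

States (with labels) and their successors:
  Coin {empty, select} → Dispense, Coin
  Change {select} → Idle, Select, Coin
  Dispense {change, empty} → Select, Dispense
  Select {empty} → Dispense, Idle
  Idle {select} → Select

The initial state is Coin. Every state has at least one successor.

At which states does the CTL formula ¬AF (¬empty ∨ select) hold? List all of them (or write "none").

{Dispense, Select}

States satisfying ¬empty ∨ select: {Coin, Change, Idle}.
States satisfying AF (¬empty ∨ select): {Coin, Change, Idle}.
States satisfying ¬AF (¬empty ∨ select): {Dispense, Select}.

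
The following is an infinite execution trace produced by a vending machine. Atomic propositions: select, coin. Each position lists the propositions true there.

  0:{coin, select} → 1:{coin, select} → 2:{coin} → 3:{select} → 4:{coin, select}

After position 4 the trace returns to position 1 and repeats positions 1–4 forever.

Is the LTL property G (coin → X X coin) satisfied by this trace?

coin → X X coin must hold at every position from 0 onward. It fails at position 1, so G (coin → X X coin) is false.
Positions where coin holds: 0, 1, 2, 4.
Check X X coin at each: 0→ok, 1→fails, 2→ok, 4→ok.

Violated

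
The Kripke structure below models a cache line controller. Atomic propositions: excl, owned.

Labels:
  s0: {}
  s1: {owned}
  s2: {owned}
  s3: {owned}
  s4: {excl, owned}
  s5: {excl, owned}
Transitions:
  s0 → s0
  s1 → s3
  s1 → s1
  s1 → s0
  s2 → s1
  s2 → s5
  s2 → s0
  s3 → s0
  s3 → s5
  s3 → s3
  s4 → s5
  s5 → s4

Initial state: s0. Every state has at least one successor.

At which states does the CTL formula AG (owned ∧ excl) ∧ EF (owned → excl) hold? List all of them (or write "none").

{s4, s5}

States satisfying owned ∧ excl: {s4, s5}.
States satisfying AG (owned ∧ excl): {s4, s5}.
States satisfying owned → excl: {s0, s4, s5}.
States satisfying EF (owned → excl): {s0, s1, s2, s3, s4, s5}.
States satisfying AG (owned ∧ excl) ∧ EF (owned → excl): {s4, s5}.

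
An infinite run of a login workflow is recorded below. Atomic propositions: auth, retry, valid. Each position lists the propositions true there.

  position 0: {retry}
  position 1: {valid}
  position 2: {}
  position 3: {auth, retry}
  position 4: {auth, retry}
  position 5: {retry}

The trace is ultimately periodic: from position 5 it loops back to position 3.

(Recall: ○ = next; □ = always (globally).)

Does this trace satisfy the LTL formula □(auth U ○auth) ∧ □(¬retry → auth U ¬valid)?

auth U ○auth must hold at every position from 0 onward. It fails at position 0, so □(auth U ○auth) is false.
¬retry → auth U ¬valid must hold at every position from 0 onward. It fails at position 1, so □(¬retry → auth U ¬valid) is false.
Positions where ¬retry holds: 1, 2.
Check auth U ¬valid at each: 1→fails, 2→ok.
At position 0: □(auth U ○auth) is false; □(¬retry → auth U ¬valid) is false; so □(auth U ○auth) ∧ □(¬retry → auth U ¬valid) is false.

No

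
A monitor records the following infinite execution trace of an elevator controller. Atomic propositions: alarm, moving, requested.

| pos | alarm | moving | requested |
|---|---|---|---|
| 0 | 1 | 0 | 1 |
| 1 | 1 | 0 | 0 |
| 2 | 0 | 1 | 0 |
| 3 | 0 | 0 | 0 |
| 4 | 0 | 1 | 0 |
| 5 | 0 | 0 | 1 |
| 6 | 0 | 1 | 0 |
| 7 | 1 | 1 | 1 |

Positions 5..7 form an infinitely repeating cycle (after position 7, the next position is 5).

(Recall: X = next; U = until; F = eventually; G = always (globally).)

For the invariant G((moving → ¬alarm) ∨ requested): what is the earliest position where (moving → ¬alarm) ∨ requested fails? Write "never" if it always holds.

(moving → ¬alarm) ∨ requested holds at every position 0..7, and those are all the positions the trace ever visits, so the invariant G((moving → ¬alarm) ∨ requested) is never violated.

never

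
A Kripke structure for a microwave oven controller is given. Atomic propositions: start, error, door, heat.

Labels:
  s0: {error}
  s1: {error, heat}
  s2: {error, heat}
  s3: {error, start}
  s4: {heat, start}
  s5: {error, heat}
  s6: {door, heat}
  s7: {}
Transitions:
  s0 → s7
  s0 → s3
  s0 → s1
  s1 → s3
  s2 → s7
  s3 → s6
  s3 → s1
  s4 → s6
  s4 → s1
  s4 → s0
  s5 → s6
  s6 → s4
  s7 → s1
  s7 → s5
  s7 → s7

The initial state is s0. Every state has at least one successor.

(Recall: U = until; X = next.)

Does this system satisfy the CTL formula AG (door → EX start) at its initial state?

States satisfying door → EX start: {s0, s1, s2, s3, s4, s5, s6, s7}.
States satisfying AG (door → EX start): {s0, s1, s2, s3, s4, s5, s6, s7}.
Every state reachable from s0 satisfies door → EX start.
s0 ∈ Sat(AG (door → EX start)).

Yes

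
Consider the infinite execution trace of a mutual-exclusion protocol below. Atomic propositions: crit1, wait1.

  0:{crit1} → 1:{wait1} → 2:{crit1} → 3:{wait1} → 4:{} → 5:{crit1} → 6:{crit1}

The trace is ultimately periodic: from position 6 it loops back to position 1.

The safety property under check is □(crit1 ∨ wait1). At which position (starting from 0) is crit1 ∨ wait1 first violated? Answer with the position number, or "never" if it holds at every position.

Check crit1 ∨ wait1 at each position in order: 0 ✓, 1 ✓, 2 ✓, 3 ✓.
At position 4 the labels are {}, so crit1 ∨ wait1 is false there. This is the first violation.

4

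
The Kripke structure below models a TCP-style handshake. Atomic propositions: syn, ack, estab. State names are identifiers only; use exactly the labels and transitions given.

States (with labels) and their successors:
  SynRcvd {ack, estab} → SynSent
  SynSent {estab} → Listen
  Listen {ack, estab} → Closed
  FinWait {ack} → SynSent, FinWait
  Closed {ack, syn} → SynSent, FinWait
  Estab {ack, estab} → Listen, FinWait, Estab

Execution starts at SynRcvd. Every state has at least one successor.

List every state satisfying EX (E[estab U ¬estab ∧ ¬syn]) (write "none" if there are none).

States satisfying E[estab U ¬estab ∧ ¬syn]: {FinWait, Estab}.
States satisfying EX (E[estab U ¬estab ∧ ¬syn]): {FinWait, Closed, Estab}.

{FinWait, Closed, Estab}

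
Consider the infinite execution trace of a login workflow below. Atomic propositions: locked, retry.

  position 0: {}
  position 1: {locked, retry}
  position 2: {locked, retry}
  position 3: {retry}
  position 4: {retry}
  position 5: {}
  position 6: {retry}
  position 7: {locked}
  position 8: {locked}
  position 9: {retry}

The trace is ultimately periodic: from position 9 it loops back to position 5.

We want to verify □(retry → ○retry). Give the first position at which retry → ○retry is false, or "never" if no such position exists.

Check retry → ○retry at each position in order: 0 ✓, 1 ✓, 2 ✓, 3 ✓.
At position 4 the labels are {retry} and the next position 5 has {}, so retry → ○retry is false there. This is the first violation.

4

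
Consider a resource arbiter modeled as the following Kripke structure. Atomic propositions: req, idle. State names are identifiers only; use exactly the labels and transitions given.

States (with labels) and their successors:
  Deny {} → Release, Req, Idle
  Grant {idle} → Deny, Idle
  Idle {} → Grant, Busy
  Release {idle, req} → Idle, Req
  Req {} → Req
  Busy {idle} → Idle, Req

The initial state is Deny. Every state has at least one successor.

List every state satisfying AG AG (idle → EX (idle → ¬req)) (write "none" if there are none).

States satisfying AG (idle → EX (idle → ¬req)): {Deny, Grant, Idle, Release, Req, Busy}.
States satisfying AG AG (idle → EX (idle → ¬req)): {Deny, Grant, Idle, Release, Req, Busy}.

{Deny, Grant, Idle, Release, Req, Busy}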